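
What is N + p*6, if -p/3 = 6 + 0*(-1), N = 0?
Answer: -108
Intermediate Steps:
p = -18 (p = -3*(6 + 0*(-1)) = -3*(6 + 0) = -3*6 = -18)
N + p*6 = 0 - 18*6 = 0 - 108 = -108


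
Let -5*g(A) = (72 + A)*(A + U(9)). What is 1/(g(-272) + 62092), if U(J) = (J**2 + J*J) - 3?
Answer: 1/57572 ≈ 1.7370e-5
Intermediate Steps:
U(J) = -3 + 2*J**2 (U(J) = (J**2 + J**2) - 3 = 2*J**2 - 3 = -3 + 2*J**2)
g(A) = -(72 + A)*(159 + A)/5 (g(A) = -(72 + A)*(A + (-3 + 2*9**2))/5 = -(72 + A)*(A + (-3 + 2*81))/5 = -(72 + A)*(A + (-3 + 162))/5 = -(72 + A)*(A + 159)/5 = -(72 + A)*(159 + A)/5)
1/(g(-272) + 62092) = 1/((-11448/5 - 231/5*(-272) - 1/5*(-272)**2) + 62092) = 1/((-11448/5 + 62832/5 - 1/5*73984) + 62092) = 1/((-11448/5 + 62832/5 - 73984/5) + 62092) = 1/(-4520 + 62092) = 1/57572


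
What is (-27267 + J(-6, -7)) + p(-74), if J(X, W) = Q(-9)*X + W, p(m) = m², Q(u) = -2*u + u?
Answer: -21852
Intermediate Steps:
Q(u) = -u
J(X, W) = W + 9*X (J(X, W) = (-1*(-9))*X + W = 9*X + W = W + 9*X)
(-27267 + J(-6, -7)) + p(-74) = (-27267 + (-7 + 9*(-6))) + (-74)² = (-27267 + (-7 - 54)) + 5476 = (-27267 - 61) + 5476 = -27328 + 5476 = -21852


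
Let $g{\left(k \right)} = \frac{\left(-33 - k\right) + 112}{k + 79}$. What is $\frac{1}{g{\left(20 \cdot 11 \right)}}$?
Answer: $- \frac{299}{141} \approx -2.1206$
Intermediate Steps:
$g{\left(k \right)} = \frac{79 - k}{79 + k}$
$\frac{1}{g{\left(20 \cdot 11 \right)}} = \frac{1}{\frac{1}{79 + 20 \cdot 11} \left(79 - 20 \cdot 11\right)} = \frac{1}{\frac{1}{79 + 220} \left(79 - 220\right)} = \frac{1}{\frac{1}{299} \left(79 - 220\right)} = \frac{1}{\frac{1}{299} \left(-141\right)} = \frac{1}{- \frac{141}{299}} = - \frac{299}{141}$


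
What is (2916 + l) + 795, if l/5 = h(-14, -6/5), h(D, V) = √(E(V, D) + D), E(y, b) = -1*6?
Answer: 3711 + 10*I*√5 ≈ 3711.0 + 22.361*I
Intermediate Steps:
E(y, b) = -6
h(D, V) = √(-6 + D)
l = 10*I*√5 (l = 5*√(-6 - 14) = 5*√(-20) = 5*(2*I*√5) = 10*I*√5 ≈ 22.361*I)
(2916 + l) + 795 = (2916 + 10*I*√5) + 795 = 3711 + 10*I*√5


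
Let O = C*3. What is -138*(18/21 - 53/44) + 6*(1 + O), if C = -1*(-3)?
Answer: 16623/154 ≈ 107.94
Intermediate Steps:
C = 3
O = 9 (O = 3*3 = 9)
-138*(18/21 - 53/44) + 6*(1 + O) = -138*(18/21 - 53/44) + 6*(1 + 9) = -138*(18*(1/21) - 53*1/44) + 6*10 = -138*(6/7 - 53/44) + 60 = -138*(-107/308) + 60 = 7383/154 + 60 = 16623/154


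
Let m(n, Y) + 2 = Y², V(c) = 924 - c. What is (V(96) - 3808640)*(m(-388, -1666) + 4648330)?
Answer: -28268754581808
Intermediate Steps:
m(n, Y) = -2 + Y²
(V(96) - 3808640)*(m(-388, -1666) + 4648330) = ((924 - 1*96) - 3808640)*((-2 + (-1666)²) + 4648330) = ((924 - 96) - 3808640)*((-2 + 2775556) + 4648330) = (828 - 3808640)*(2775554 + 4648330) = -3807812*7423884 = -28268754581808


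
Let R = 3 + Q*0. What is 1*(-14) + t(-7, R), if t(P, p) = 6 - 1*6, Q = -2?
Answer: -14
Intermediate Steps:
R = 3 (R = 3 - 2*0 = 3 + 0 = 3)
t(P, p) = 0 (t(P, p) = 6 - 6 = 0)
1*(-14) + t(-7, R) = 1*(-14) + 0 = -14 + 0 = -14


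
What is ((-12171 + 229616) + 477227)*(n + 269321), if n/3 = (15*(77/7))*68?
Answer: 210472417232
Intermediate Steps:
n = 33660 (n = 3*((15*(77/7))*68) = 3*((15*(77*(⅐)))*68) = 3*((15*11)*68) = 3*(165*68) = 3*11220 = 33660)
((-12171 + 229616) + 477227)*(n + 269321) = ((-12171 + 229616) + 477227)*(33660 + 269321) = (217445 + 477227)*302981 = 694672*302981 = 210472417232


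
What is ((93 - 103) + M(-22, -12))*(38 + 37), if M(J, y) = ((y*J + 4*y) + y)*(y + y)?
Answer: -367950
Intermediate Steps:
M(J, y) = 2*y*(5*y + J*y) (M(J, y) = ((J*y + 4*y) + y)*(2*y) = ((4*y + J*y) + y)*(2*y) = (5*y + J*y)*(2*y) = 2*y*(5*y + J*y))
((93 - 103) + M(-22, -12))*(38 + 37) = ((93 - 103) + 2*(-12)²*(5 - 22))*(38 + 37) = (-10 + 2*144*(-17))*75 = (-10 - 4896)*75 = -4906*75 = -367950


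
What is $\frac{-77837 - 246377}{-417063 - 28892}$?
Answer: $\frac{324214}{445955} \approx 0.72701$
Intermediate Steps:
$\frac{-77837 - 246377}{-417063 - 28892} = - \frac{324214}{-417063 - 28892} = - \frac{324214}{-445955} = \left(-324214\right) \left(- \frac{1}{445955}\right) = \frac{324214}{445955}$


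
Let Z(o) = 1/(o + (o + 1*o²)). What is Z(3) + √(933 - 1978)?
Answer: 1/15 + I*√1045 ≈ 0.066667 + 32.326*I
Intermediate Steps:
Z(o) = 1/(o² + 2*o) (Z(o) = 1/(o + (o + o²)) = 1/(o² + 2*o))
Z(3) + √(933 - 1978) = 1/(3*(2 + 3)) + √(933 - 1978) = (⅓)/5 + √(-1045) = (⅓)*(⅕) + I*√1045 = 1/15 + I*√1045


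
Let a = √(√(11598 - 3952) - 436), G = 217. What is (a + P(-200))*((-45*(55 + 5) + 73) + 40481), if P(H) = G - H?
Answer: 15785118 + 37854*√(-436 + √7646) ≈ 1.5785e+7 + 7.0672e+5*I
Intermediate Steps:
P(H) = 217 - H
a = √(-436 + √7646) (a = √(√7646 - 436) = √(-436 + √7646) ≈ 18.67*I)
(a + P(-200))*((-45*(55 + 5) + 73) + 40481) = (√(-436 + √7646) + (217 - 1*(-200)))*((-45*(55 + 5) + 73) + 40481) = (√(-436 + √7646) + (217 + 200))*((-45*60 + 73) + 40481) = (√(-436 + √7646) + 417)*((-2700 + 73) + 40481) = (417 + √(-436 + √7646))*(-2627 + 40481) = (417 + √(-436 + √7646))*37854 = 15785118 + 37854*√(-436 + √7646)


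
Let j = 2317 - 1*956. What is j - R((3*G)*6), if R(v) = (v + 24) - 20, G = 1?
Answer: 1339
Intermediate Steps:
j = 1361 (j = 2317 - 956 = 1361)
R(v) = 4 + v (R(v) = (24 + v) - 20 = 4 + v)
j - R((3*G)*6) = 1361 - (4 + (3*1)*6) = 1361 - (4 + 3*6) = 1361 - (4 + 18) = 1361 - 1*22 = 1361 - 22 = 1339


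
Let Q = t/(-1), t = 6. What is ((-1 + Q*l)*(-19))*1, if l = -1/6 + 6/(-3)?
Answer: -228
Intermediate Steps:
Q = -6 (Q = 6/(-1) = 6*(-1) = -6)
l = -13/6 (l = -1*⅙ + 6*(-⅓) = -⅙ - 2 = -13/6 ≈ -2.1667)
((-1 + Q*l)*(-19))*1 = ((-1 - 6*(-13/6))*(-19))*1 = ((-1 + 13)*(-19))*1 = (12*(-19))*1 = -228*1 = -228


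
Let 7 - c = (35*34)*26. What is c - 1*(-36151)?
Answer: 5218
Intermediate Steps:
c = -30933 (c = 7 - 35*34*26 = 7 - 1190*26 = 7 - 1*30940 = 7 - 30940 = -30933)
c - 1*(-36151) = -30933 - 1*(-36151) = -30933 + 36151 = 5218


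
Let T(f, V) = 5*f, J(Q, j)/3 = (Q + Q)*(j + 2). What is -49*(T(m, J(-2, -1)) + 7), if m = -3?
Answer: 392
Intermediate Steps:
J(Q, j) = 6*Q*(2 + j) (J(Q, j) = 3*((Q + Q)*(j + 2)) = 3*((2*Q)*(2 + j)) = 3*(2*Q*(2 + j)) = 6*Q*(2 + j))
-49*(T(m, J(-2, -1)) + 7) = -49*(5*(-3) + 7) = -49*(-15 + 7) = -49*(-8) = 392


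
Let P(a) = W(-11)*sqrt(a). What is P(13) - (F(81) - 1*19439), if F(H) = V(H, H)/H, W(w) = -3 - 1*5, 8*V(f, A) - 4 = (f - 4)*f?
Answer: 12590231/648 - 8*sqrt(13) ≈ 19401.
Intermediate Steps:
V(f, A) = 1/2 + f*(-4 + f)/8 (V(f, A) = 1/2 + ((f - 4)*f)/8 = 1/2 + ((-4 + f)*f)/8 = 1/2 + (f*(-4 + f))/8 = 1/2 + f*(-4 + f)/8)
W(w) = -8 (W(w) = -3 - 5 = -8)
P(a) = -8*sqrt(a)
F(H) = (1/2 - H/2 + H**2/8)/H
P(13) - (F(81) - 1*19439) = -8*sqrt(13) - ((1/8)*(4 + 81**2 - 4*81)/81 - 1*19439) = -8*sqrt(13) - ((1/8)*(1/81)*(4 + 6561 - 324) - 19439) = -8*sqrt(13) - ((1/8)*(1/81)*6241 - 19439) = -8*sqrt(13) - (6241/648 - 19439) = -8*sqrt(13) - 1*(-12590231/648) = -8*sqrt(13) + 12590231/648 = 12590231/648 - 8*sqrt(13)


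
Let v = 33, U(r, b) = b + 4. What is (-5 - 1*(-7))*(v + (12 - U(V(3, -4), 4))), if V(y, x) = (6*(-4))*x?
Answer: 74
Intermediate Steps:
V(y, x) = -24*x
U(r, b) = 4 + b
(-5 - 1*(-7))*(v + (12 - U(V(3, -4), 4))) = (-5 - 1*(-7))*(33 + (12 - (4 + 4))) = (-5 + 7)*(33 + (12 - 1*8)) = 2*(33 + (12 - 8)) = 2*(33 + 4) = 2*37 = 74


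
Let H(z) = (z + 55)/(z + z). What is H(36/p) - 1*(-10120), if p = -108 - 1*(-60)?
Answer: 60503/6 ≈ 10084.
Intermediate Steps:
p = -48 (p = -108 + 60 = -48)
H(z) = (55 + z)/(2*z) (H(z) = (55 + z)/((2*z)) = (55 + z)*(1/(2*z)) = (55 + z)/(2*z))
H(36/p) - 1*(-10120) = (55 + 36/(-48))/(2*((36/(-48)))) - 1*(-10120) = (55 + 36*(-1/48))/(2*((36*(-1/48)))) + 10120 = (55 - ¾)/(2*(-¾)) + 10120 = (½)*(-4/3)*(217/4) + 10120 = -217/6 + 10120 = 60503/6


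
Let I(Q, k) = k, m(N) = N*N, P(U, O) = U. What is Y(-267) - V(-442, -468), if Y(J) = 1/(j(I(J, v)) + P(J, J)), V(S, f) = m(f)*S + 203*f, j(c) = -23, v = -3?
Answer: 28102047479/290 ≈ 9.6904e+7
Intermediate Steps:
m(N) = N**2
V(S, f) = 203*f + S*f**2 (V(S, f) = f**2*S + 203*f = S*f**2 + 203*f = 203*f + S*f**2)
Y(J) = 1/(-23 + J)
Y(-267) - V(-442, -468) = 1/(-23 - 267) - (-468)*(203 - 442*(-468)) = 1/(-290) - (-468)*(203 + 206856) = -1/290 - (-468)*207059 = -1/290 - 1*(-96903612) = -1/290 + 96903612 = 28102047479/290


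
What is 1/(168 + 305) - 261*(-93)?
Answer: 11481130/473 ≈ 24273.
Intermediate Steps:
1/(168 + 305) - 261*(-93) = 1/473 + 24273 = 11481130/473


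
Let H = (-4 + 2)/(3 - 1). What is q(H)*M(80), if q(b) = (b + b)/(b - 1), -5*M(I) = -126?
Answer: 126/5 ≈ 25.200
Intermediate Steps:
M(I) = 126/5 (M(I) = -1/5*(-126) = 126/5)
H = -1 (H = -2/2 = -2*1/2 = -1)
q(b) = 2*b/(-1 + b) (q(b) = (2*b)/(-1 + b) = 2*b/(-1 + b))
q(H)*M(80) = (2*(-1)/(-1 - 1))*(126/5) = (2*(-1)/(-2))*(126/5) = (2*(-1)*(-1/2))*(126/5) = 1*(126/5) = 126/5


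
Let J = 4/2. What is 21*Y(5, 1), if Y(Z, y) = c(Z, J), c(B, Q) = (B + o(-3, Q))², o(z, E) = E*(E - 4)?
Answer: 21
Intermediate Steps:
J = 2 (J = 4*(½) = 2)
o(z, E) = E*(-4 + E)
c(B, Q) = (B + Q*(-4 + Q))²
Y(Z, y) = (-4 + Z)² (Y(Z, y) = (Z + 2*(-4 + 2))² = (Z + 2*(-2))² = (Z - 4)² = (-4 + Z)²)
21*Y(5, 1) = 21*(-4 + 5)² = 21*1² = 21*1 = 21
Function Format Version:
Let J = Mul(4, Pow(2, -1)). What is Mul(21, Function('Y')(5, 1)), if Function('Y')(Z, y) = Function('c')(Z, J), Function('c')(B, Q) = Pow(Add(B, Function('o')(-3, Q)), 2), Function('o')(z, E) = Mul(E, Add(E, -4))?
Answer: 21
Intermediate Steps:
J = 2 (J = Mul(4, Rational(1, 2)) = 2)
Function('o')(z, E) = Mul(E, Add(-4, E))
Function('c')(B, Q) = Pow(Add(B, Mul(Q, Add(-4, Q))), 2)
Function('Y')(Z, y) = Pow(Add(-4, Z), 2) (Function('Y')(Z, y) = Pow(Add(Z, Mul(2, Add(-4, 2))), 2) = Pow(Add(Z, Mul(2, -2)), 2) = Pow(Add(Z, -4), 2) = Pow(Add(-4, Z), 2))
Mul(21, Function('Y')(5, 1)) = Mul(21, Pow(Add(-4, 5), 2)) = Mul(21, Pow(1, 2)) = Mul(21, 1) = 21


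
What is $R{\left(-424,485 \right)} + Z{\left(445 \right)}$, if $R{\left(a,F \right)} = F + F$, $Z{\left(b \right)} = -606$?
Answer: $364$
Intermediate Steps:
$R{\left(a,F \right)} = 2 F$
$R{\left(-424,485 \right)} + Z{\left(445 \right)} = 2 \cdot 485 - 606 = 970 - 606 = 364$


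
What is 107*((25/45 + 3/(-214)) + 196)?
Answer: 378539/18 ≈ 21030.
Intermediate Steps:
107*((25/45 + 3/(-214)) + 196) = 107*((25*(1/45) + 3*(-1/214)) + 196) = 107*((5/9 - 3/214) + 196) = 107*(1043/1926 + 196) = 107*(378539/1926) = 378539/18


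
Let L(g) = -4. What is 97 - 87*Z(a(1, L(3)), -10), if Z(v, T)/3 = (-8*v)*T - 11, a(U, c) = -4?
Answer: 86488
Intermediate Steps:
Z(v, T) = -33 - 24*T*v (Z(v, T) = 3*((-8*v)*T - 11) = 3*(-8*T*v - 11) = 3*(-11 - 8*T*v) = -33 - 24*T*v)
97 - 87*Z(a(1, L(3)), -10) = 97 - 87*(-33 - 24*(-10)*(-4)) = 97 - 87*(-33 - 960) = 97 - 87*(-993) = 97 + 86391 = 86488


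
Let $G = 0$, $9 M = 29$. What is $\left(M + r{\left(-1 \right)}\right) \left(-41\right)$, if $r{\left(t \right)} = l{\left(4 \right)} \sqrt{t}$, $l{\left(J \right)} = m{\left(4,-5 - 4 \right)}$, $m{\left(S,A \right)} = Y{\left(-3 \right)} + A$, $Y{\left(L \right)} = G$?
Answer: $- \frac{1189}{9} + 369 i \approx -132.11 + 369.0 i$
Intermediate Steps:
$M = \frac{29}{9}$ ($M = \frac{1}{9} \cdot 29 = \frac{29}{9} \approx 3.2222$)
$Y{\left(L \right)} = 0$
$m{\left(S,A \right)} = A$ ($m{\left(S,A \right)} = 0 + A = A$)
$l{\left(J \right)} = -9$ ($l{\left(J \right)} = -5 - 4 = -9$)
$r{\left(t \right)} = - 9 \sqrt{t}$
$\left(M + r{\left(-1 \right)}\right) \left(-41\right) = \left(\frac{29}{9} - 9 \sqrt{-1}\right) \left(-41\right) = \left(\frac{29}{9} - 9 i\right) \left(-41\right) = - \frac{1189}{9} + 369 i$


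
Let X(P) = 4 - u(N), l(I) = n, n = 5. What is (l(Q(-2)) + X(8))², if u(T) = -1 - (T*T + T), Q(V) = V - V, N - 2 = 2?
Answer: 900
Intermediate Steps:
N = 4 (N = 2 + 2 = 4)
Q(V) = 0
u(T) = -1 - T - T² (u(T) = -1 - (T² + T) = -1 - (T + T²) = -1 + (-T - T²) = -1 - T - T²)
l(I) = 5
X(P) = 25 (X(P) = 4 - (-1 - 1*4 - 1*4²) = 4 - (-1 - 4 - 1*16) = 4 - (-1 - 4 - 16) = 4 - 1*(-21) = 4 + 21 = 25)
(l(Q(-2)) + X(8))² = (5 + 25)² = 30² = 900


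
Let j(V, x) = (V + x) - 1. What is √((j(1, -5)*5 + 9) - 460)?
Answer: 2*I*√119 ≈ 21.817*I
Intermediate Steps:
j(V, x) = -1 + V + x
√((j(1, -5)*5 + 9) - 460) = √(((-1 + 1 - 5)*5 + 9) - 460) = √((-5*5 + 9) - 460) = √((-25 + 9) - 460) = √(-16 - 460) = √(-476) = 2*I*√119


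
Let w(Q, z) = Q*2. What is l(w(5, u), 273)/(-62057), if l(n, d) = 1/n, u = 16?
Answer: -1/620570 ≈ -1.6114e-6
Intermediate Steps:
w(Q, z) = 2*Q
l(w(5, u), 273)/(-62057) = 1/((2*5)*(-62057)) = -1/62057/10 = (⅒)*(-1/62057) = -1/620570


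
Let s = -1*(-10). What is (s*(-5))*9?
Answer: -450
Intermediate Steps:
s = 10
(s*(-5))*9 = (10*(-5))*9 = -50*9 = -450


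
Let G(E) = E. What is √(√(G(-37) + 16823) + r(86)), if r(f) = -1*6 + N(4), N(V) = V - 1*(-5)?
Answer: √(3 + √16786) ≈ 11.514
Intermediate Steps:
N(V) = 5 + V (N(V) = V + 5 = 5 + V)
r(f) = 3 (r(f) = -1*6 + (5 + 4) = -6 + 9 = 3)
√(√(G(-37) + 16823) + r(86)) = √(√(-37 + 16823) + 3) = √(√16786 + 3) = √(3 + √16786)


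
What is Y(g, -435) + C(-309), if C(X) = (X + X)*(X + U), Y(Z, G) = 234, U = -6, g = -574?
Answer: 194904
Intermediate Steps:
C(X) = 2*X*(-6 + X) (C(X) = (X + X)*(X - 6) = (2*X)*(-6 + X) = 2*X*(-6 + X))
Y(g, -435) + C(-309) = 234 + 2*(-309)*(-6 - 309) = 234 + 2*(-309)*(-315) = 234 + 194670 = 194904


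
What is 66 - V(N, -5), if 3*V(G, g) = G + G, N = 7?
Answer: 184/3 ≈ 61.333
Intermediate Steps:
V(G, g) = 2*G/3 (V(G, g) = (G + G)/3 = (2*G)/3 = 2*G/3)
66 - V(N, -5) = 66 - 2*7/3 = 66 - 1*14/3 = 66 - 14/3 = 184/3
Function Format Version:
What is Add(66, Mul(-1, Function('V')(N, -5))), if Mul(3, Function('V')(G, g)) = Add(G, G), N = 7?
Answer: Rational(184, 3) ≈ 61.333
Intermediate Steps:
Function('V')(G, g) = Mul(Rational(2, 3), G) (Function('V')(G, g) = Mul(Rational(1, 3), Add(G, G)) = Mul(Rational(1, 3), Mul(2, G)) = Mul(Rational(2, 3), G))
Add(66, Mul(-1, Function('V')(N, -5))) = Add(66, Mul(-1, Mul(Rational(2, 3), 7))) = Add(66, Mul(-1, Rational(14, 3))) = Add(66, Rational(-14, 3)) = Rational(184, 3)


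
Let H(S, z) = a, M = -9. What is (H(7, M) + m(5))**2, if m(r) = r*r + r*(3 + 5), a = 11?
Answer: 5776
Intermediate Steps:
H(S, z) = 11
m(r) = r**2 + 8*r (m(r) = r**2 + r*8 = r**2 + 8*r)
(H(7, M) + m(5))**2 = (11 + 5*(8 + 5))**2 = (11 + 5*13)**2 = (11 + 65)**2 = 76**2 = 5776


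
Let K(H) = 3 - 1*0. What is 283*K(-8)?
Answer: 849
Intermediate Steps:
K(H) = 3 (K(H) = 3 + 0 = 3)
283*K(-8) = 283*3 = 849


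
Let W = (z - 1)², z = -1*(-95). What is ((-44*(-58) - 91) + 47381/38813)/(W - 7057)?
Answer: 95566174/69048327 ≈ 1.3840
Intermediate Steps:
z = 95
W = 8836 (W = (95 - 1)² = 94² = 8836)
((-44*(-58) - 91) + 47381/38813)/(W - 7057) = ((-44*(-58) - 91) + 47381/38813)/(8836 - 7057) = ((2552 - 91) + 47381*(1/38813))/1779 = (2461 + 47381/38813)*(1/1779) = (95566174/38813)*(1/1779) = 95566174/69048327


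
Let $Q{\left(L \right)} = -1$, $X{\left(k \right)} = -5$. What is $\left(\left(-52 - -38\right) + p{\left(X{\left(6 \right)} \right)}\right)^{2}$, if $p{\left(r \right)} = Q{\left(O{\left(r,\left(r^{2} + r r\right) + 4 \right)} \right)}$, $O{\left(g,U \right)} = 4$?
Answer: $225$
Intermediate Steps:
$p{\left(r \right)} = -1$
$\left(\left(-52 - -38\right) + p{\left(X{\left(6 \right)} \right)}\right)^{2} = \left(\left(-52 - -38\right) - 1\right)^{2} = \left(\left(-52 + 38\right) - 1\right)^{2} = \left(-14 - 1\right)^{2} = \left(-15\right)^{2} = 225$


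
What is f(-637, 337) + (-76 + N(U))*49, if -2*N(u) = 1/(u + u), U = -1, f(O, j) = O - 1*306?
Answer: -18619/4 ≈ -4654.8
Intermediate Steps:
f(O, j) = -306 + O (f(O, j) = O - 306 = -306 + O)
N(u) = -1/(4*u) (N(u) = -1/(2*(u + u)) = -1/(2*u)/2 = -1/(4*u))
f(-637, 337) + (-76 + N(U))*49 = (-306 - 637) + (-76 - 1/4/(-1))*49 = -943 + (-76 - 1/4*(-1))*49 = -943 + (-76 + 1/4)*49 = -943 - 303/4*49 = -943 - 14847/4 = -18619/4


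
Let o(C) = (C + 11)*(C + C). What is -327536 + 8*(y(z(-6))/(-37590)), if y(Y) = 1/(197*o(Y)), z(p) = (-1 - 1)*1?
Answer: -10914657359759/33323535 ≈ -3.2754e+5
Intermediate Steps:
z(p) = -2 (z(p) = -2*1 = -2)
o(C) = 2*C*(11 + C) (o(C) = (11 + C)*(2*C) = 2*C*(11 + C))
y(Y) = 1/(394*Y*(11 + Y)) (y(Y) = 1/(197*((2*Y*(11 + Y)))) = (1/(2*Y*(11 + Y)))/197 = 1/(394*Y*(11 + Y)))
-327536 + 8*(y(z(-6))/(-37590)) = -327536 + 8*(((1/394)/(-2*(11 - 2)))/(-37590)) = -327536 + 8*(((1/394)*(-1/2)/9)*(-1/37590)) = -327536 + 8*(((1/394)*(-1/2)*(1/9))*(-1/37590)) = -327536 + 8*(-1/7092*(-1/37590)) = -327536 + 8*(1/266588280) = -327536 + 1/33323535 = -10914657359759/33323535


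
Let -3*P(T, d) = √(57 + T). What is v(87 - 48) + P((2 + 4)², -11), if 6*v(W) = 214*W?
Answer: 1391 - √93/3 ≈ 1387.8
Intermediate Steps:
P(T, d) = -√(57 + T)/3
v(W) = 107*W/3 (v(W) = (214*W)/6 = 107*W/3)
v(87 - 48) + P((2 + 4)², -11) = 107*(87 - 48)/3 - √(57 + (2 + 4)²)/3 = (107/3)*39 - √(57 + 6²)/3 = 1391 - √(57 + 36)/3 = 1391 - √93/3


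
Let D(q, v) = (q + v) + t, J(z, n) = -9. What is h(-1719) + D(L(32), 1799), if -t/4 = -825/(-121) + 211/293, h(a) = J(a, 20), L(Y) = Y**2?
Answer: 8972338/3223 ≈ 2783.8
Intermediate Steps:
h(a) = -9
t = -97184/3223 (t = -4*(-825/(-121) + 211/293) = -4*(-825*(-1/121) + 211*(1/293)) = -4*(75/11 + 211/293) = -4*24296/3223 = -97184/3223 ≈ -30.153)
D(q, v) = -97184/3223 + q + v (D(q, v) = (q + v) - 97184/3223 = -97184/3223 + q + v)
h(-1719) + D(L(32), 1799) = -9 + (-97184/3223 + 32**2 + 1799) = -9 + (-97184/3223 + 1024 + 1799) = -9 + 9001345/3223 = 8972338/3223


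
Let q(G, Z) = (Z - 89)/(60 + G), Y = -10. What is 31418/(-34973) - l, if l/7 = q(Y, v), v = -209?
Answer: 35691389/874325 ≈ 40.822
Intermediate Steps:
q(G, Z) = (-89 + Z)/(60 + G)
l = -1043/25 (l = 7*((-89 - 209)/(60 - 10)) = 7*(-298/50) = 7*((1/50)*(-298)) = 7*(-149/25) = -1043/25 ≈ -41.720)
31418/(-34973) - l = 31418/(-34973) - 1*(-1043/25) = 31418*(-1/34973) + 1043/25 = -31418/34973 + 1043/25 = 35691389/874325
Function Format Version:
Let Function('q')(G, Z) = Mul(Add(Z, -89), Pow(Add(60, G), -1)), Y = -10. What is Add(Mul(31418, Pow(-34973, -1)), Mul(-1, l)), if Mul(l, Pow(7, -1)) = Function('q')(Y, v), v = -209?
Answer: Rational(35691389, 874325) ≈ 40.822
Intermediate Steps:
Function('q')(G, Z) = Mul(Pow(Add(60, G), -1), Add(-89, Z)) (Function('q')(G, Z) = Mul(Add(-89, Z), Pow(Add(60, G), -1)) = Mul(Pow(Add(60, G), -1), Add(-89, Z)))
l = Rational(-1043, 25) (l = Mul(7, Mul(Pow(Add(60, -10), -1), Add(-89, -209))) = Mul(7, Mul(Pow(50, -1), -298)) = Mul(7, Mul(Rational(1, 50), -298)) = Mul(7, Rational(-149, 25)) = Rational(-1043, 25) ≈ -41.720)
Add(Mul(31418, Pow(-34973, -1)), Mul(-1, l)) = Add(Mul(31418, Pow(-34973, -1)), Mul(-1, Rational(-1043, 25))) = Add(Mul(31418, Rational(-1, 34973)), Rational(1043, 25)) = Add(Rational(-31418, 34973), Rational(1043, 25)) = Rational(35691389, 874325)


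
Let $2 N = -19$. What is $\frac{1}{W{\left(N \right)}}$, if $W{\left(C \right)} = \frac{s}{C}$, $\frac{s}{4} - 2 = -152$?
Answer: $\frac{19}{1200} \approx 0.015833$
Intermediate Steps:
$N = - \frac{19}{2}$ ($N = \frac{1}{2} \left(-19\right) = - \frac{19}{2} \approx -9.5$)
$s = -600$ ($s = 8 + 4 \left(-152\right) = 8 - 608 = -600$)
$W{\left(C \right)} = - \frac{600}{C}$
$\frac{1}{W{\left(N \right)}} = \frac{1}{\left(-600\right) \frac{1}{- \frac{19}{2}}} = \frac{1}{\left(-600\right) \left(- \frac{2}{19}\right)} = \frac{1}{\frac{1200}{19}} = \frac{19}{1200}$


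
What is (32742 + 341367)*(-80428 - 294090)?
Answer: -140110554462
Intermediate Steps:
(32742 + 341367)*(-80428 - 294090) = 374109*(-374518) = -140110554462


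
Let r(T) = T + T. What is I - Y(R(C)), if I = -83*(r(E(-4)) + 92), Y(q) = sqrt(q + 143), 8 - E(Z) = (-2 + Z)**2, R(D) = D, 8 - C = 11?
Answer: -2988 - 2*sqrt(35) ≈ -2999.8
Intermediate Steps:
C = -3 (C = 8 - 1*11 = 8 - 11 = -3)
E(Z) = 8 - (-2 + Z)**2
Y(q) = sqrt(143 + q)
r(T) = 2*T
I = -2988 (I = -83*(2*(8 - (-2 - 4)**2) + 92) = -83*(2*(8 - 1*(-6)**2) + 92) = -83*(2*(8 - 1*36) + 92) = -83*(2*(8 - 36) + 92) = -83*(2*(-28) + 92) = -83*(-56 + 92) = -83*36 = -2988)
I - Y(R(C)) = -2988 - sqrt(143 - 3) = -2988 - sqrt(140) = -2988 - 2*sqrt(35)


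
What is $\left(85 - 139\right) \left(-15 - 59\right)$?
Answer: $3996$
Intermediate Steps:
$\left(85 - 139\right) \left(-15 - 59\right) = - 54 \left(-15 - 59\right) = \left(-54\right) \left(-74\right) = 3996$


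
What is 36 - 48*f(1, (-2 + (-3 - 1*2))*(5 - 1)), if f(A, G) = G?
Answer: 1380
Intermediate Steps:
36 - 48*f(1, (-2 + (-3 - 1*2))*(5 - 1)) = 36 - 48*(-2 + (-3 - 1*2))*(5 - 1) = 36 - 48*(-2 + (-3 - 2))*4 = 36 - 48*(-2 - 5)*4 = 36 - (-336)*4 = 36 - 48*(-28) = 36 + 1344 = 1380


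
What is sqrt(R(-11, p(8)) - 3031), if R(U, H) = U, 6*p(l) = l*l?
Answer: 39*I*sqrt(2) ≈ 55.154*I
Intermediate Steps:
p(l) = l**2/6 (p(l) = (l*l)/6 = l**2/6)
sqrt(R(-11, p(8)) - 3031) = sqrt(-11 - 3031) = sqrt(-3042) = 39*I*sqrt(2)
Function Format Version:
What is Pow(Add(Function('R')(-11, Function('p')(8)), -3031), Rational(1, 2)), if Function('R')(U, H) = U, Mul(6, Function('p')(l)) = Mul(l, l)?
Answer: Mul(39, I, Pow(2, Rational(1, 2))) ≈ Mul(55.154, I)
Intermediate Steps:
Function('p')(l) = Mul(Rational(1, 6), Pow(l, 2)) (Function('p')(l) = Mul(Rational(1, 6), Mul(l, l)) = Mul(Rational(1, 6), Pow(l, 2)))
Pow(Add(Function('R')(-11, Function('p')(8)), -3031), Rational(1, 2)) = Pow(Add(-11, -3031), Rational(1, 2)) = Pow(-3042, Rational(1, 2)) = Mul(39, I, Pow(2, Rational(1, 2)))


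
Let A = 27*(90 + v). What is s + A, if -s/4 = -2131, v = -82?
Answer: 8740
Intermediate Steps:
s = 8524 (s = -4*(-2131) = 8524)
A = 216 (A = 27*(90 - 82) = 27*8 = 216)
s + A = 8524 + 216 = 8740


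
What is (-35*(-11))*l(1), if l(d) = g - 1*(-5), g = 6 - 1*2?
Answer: 3465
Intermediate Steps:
g = 4 (g = 6 - 2 = 4)
l(d) = 9 (l(d) = 4 - 1*(-5) = 4 + 5 = 9)
(-35*(-11))*l(1) = -35*(-11)*9 = 385*9 = 3465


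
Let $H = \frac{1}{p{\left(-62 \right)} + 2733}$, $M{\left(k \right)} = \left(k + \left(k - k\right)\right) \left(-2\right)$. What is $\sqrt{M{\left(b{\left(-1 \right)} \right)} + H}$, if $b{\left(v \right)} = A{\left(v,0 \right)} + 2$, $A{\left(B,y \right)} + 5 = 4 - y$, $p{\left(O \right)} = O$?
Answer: $\frac{7 i \sqrt{291139}}{2671} \approx 1.4141 i$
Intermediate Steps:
$A{\left(B,y \right)} = -1 - y$ ($A{\left(B,y \right)} = -5 - \left(-4 + y\right) = -1 - y$)
$b{\left(v \right)} = 1$ ($b{\left(v \right)} = \left(-1 - 0\right) + 2 = \left(-1 + 0\right) + 2 = -1 + 2 = 1$)
$M{\left(k \right)} = - 2 k$ ($M{\left(k \right)} = \left(k + 0\right) \left(-2\right) = k \left(-2\right) = - 2 k$)
$H = \frac{1}{2671}$ ($H = \frac{1}{-62 + 2733} = \frac{1}{2671} \approx 0.00037439$)
$\sqrt{M{\left(b{\left(-1 \right)} \right)} + H} = \sqrt{\left(-2\right) 1 + \frac{1}{2671}} = \sqrt{-2 + \frac{1}{2671}} = \sqrt{- \frac{5341}{2671}} = \frac{7 i \sqrt{291139}}{2671}$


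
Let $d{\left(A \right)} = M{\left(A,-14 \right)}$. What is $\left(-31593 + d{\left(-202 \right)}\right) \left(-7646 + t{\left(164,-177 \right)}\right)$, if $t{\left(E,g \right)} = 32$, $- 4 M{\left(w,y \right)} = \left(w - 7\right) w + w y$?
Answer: $326294163$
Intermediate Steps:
$M{\left(w,y \right)} = - \frac{w y}{4} - \frac{w \left(-7 + w\right)}{4}$ ($M{\left(w,y \right)} = - \frac{\left(w - 7\right) w + w y}{4} = - \frac{\left(-7 + w\right) w + w y}{4} = - \frac{w \left(-7 + w\right) + w y}{4} = - \frac{w y + w \left(-7 + w\right)}{4} = - \frac{w y}{4} - \frac{w \left(-7 + w\right)}{4}$)
$d{\left(A \right)} = \frac{A \left(21 - A\right)}{4}$ ($d{\left(A \right)} = \frac{A \left(7 - A - -14\right)}{4} = \frac{A \left(7 - A + 14\right)}{4} = \frac{A \left(21 - A\right)}{4}$)
$\left(-31593 + d{\left(-202 \right)}\right) \left(-7646 + t{\left(164,-177 \right)}\right) = \left(-31593 + \frac{1}{4} \left(-202\right) \left(21 - -202\right)\right) \left(-7646 + 32\right) = \left(-31593 + \frac{1}{4} \left(-202\right) \left(21 + 202\right)\right) \left(-7614\right) = \left(-31593 + \frac{1}{4} \left(-202\right) 223\right) \left(-7614\right) = \left(-31593 - \frac{22523}{2}\right) \left(-7614\right) = \left(- \frac{85709}{2}\right) \left(-7614\right) = 326294163$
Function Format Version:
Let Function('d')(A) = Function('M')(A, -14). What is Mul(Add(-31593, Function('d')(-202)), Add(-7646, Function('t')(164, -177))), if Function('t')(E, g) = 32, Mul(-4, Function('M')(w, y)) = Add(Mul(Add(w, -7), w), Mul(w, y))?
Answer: 326294163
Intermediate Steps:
Function('M')(w, y) = Add(Mul(Rational(-1, 4), w, y), Mul(Rational(-1, 4), w, Add(-7, w))) (Function('M')(w, y) = Mul(Rational(-1, 4), Add(Mul(Add(w, -7), w), Mul(w, y))) = Mul(Rational(-1, 4), Add(Mul(Add(-7, w), w), Mul(w, y))) = Mul(Rational(-1, 4), Add(Mul(w, Add(-7, w)), Mul(w, y))) = Mul(Rational(-1, 4), Add(Mul(w, y), Mul(w, Add(-7, w)))) = Add(Mul(Rational(-1, 4), w, y), Mul(Rational(-1, 4), w, Add(-7, w))))
Function('d')(A) = Mul(Rational(1, 4), A, Add(21, Mul(-1, A))) (Function('d')(A) = Mul(Rational(1, 4), A, Add(7, Mul(-1, A), Mul(-1, -14))) = Mul(Rational(1, 4), A, Add(7, Mul(-1, A), 14)) = Mul(Rational(1, 4), A, Add(21, Mul(-1, A))))
Mul(Add(-31593, Function('d')(-202)), Add(-7646, Function('t')(164, -177))) = Mul(Add(-31593, Mul(Rational(1, 4), -202, Add(21, Mul(-1, -202)))), Add(-7646, 32)) = Mul(Add(-31593, Mul(Rational(1, 4), -202, Add(21, 202))), -7614) = Mul(Add(-31593, Mul(Rational(1, 4), -202, 223)), -7614) = Mul(Add(-31593, Rational(-22523, 2)), -7614) = Mul(Rational(-85709, 2), -7614) = 326294163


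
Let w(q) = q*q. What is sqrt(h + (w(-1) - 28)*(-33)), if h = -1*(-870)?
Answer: sqrt(1761) ≈ 41.964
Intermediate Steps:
w(q) = q**2
h = 870
sqrt(h + (w(-1) - 28)*(-33)) = sqrt(870 + ((-1)**2 - 28)*(-33)) = sqrt(870 + (1 - 28)*(-33)) = sqrt(870 - 27*(-33)) = sqrt(870 + 891) = sqrt(1761)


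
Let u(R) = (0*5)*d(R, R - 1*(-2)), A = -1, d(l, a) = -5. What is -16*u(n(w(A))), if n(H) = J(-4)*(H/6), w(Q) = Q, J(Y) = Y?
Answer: 0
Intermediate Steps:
n(H) = -2*H/3 (n(H) = -4*H/6 = -2*H/3)
u(R) = 0 (u(R) = (0*5)*(-5) = 0*(-5) = 0)
-16*u(n(w(A))) = -16*0 = 0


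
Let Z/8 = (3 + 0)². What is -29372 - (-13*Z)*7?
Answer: -22820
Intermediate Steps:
Z = 72 (Z = 8*(3 + 0)² = 8*3² = 8*9 = 72)
-29372 - (-13*Z)*7 = -29372 - (-13*72)*7 = -29372 - (-936)*7 = -29372 - 1*(-6552) = -29372 + 6552 = -22820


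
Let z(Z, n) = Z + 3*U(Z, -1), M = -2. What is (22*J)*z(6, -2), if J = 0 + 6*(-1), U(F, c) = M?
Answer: 0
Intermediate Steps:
U(F, c) = -2
J = -6 (J = 0 - 6 = -6)
z(Z, n) = -6 + Z (z(Z, n) = Z + 3*(-2) = Z - 6 = -6 + Z)
(22*J)*z(6, -2) = (22*(-6))*(-6 + 6) = -132*0 = 0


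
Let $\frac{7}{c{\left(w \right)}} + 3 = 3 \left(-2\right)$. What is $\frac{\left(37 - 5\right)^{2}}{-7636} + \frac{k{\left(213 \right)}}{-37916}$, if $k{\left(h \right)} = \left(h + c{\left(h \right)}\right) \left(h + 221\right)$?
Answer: $- \frac{417451231}{162858699} \approx -2.5633$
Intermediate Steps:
$c{\left(w \right)} = - \frac{7}{9}$ ($c{\left(w \right)} = \frac{7}{-3 + 3 \left(-2\right)} = \frac{7}{-3 - 6} = \frac{7}{-9} = 7 \left(- \frac{1}{9}\right) = - \frac{7}{9}$)
$k{\left(h \right)} = \left(221 + h\right) \left(- \frac{7}{9} + h\right)$ ($k{\left(h \right)} = \left(h - \frac{7}{9}\right) \left(h + 221\right) = \left(- \frac{7}{9} + h\right) \left(221 + h\right) = \left(221 + h\right) \left(- \frac{7}{9} + h\right)$)
$\frac{\left(37 - 5\right)^{2}}{-7636} + \frac{k{\left(213 \right)}}{-37916} = \frac{\left(37 - 5\right)^{2}}{-7636} + \frac{- \frac{1547}{9} + 213^{2} + \frac{1982}{9} \cdot 213}{-37916} = 32^{2} \left(- \frac{1}{7636}\right) + \left(- \frac{1547}{9} + 45369 + \frac{140722}{3}\right) \left(- \frac{1}{37916}\right) = 1024 \left(- \frac{1}{7636}\right) + \frac{828940}{9} \left(- \frac{1}{37916}\right) = - \frac{256}{1909} - \frac{207235}{85311} = - \frac{417451231}{162858699}$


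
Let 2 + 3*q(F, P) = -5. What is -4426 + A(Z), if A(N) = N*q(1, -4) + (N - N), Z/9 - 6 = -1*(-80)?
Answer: -6232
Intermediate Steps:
q(F, P) = -7/3 (q(F, P) = -⅔ + (⅓)*(-5) = -⅔ - 5/3 = -7/3)
Z = 774 (Z = 54 + 9*(-1*(-80)) = 54 + 9*80 = 54 + 720 = 774)
A(N) = -7*N/3 (A(N) = N*(-7/3) + (N - N) = -7*N/3 + 0 = -7*N/3)
-4426 + A(Z) = -4426 - 7/3*774 = -4426 - 1806 = -6232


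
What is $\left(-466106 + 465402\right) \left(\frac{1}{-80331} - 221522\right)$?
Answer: $\frac{12527738983232}{80331} \approx 1.5595 \cdot 10^{8}$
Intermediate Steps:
$\left(-466106 + 465402\right) \left(\frac{1}{-80331} - 221522\right) = - 704 \left(- \frac{1}{80331} - 221522\right) = \left(-704\right) \left(- \frac{17795083783}{80331}\right) = \frac{12527738983232}{80331}$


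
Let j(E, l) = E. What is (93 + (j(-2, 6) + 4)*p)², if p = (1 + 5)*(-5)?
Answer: 1089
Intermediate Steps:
p = -30 (p = 6*(-5) = -30)
(93 + (j(-2, 6) + 4)*p)² = (93 + (-2 + 4)*(-30))² = (93 + 2*(-30))² = (93 - 60)² = 33² = 1089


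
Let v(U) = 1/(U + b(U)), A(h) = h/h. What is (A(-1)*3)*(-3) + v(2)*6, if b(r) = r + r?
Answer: -8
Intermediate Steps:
b(r) = 2*r
A(h) = 1
v(U) = 1/(3*U) (v(U) = 1/(U + 2*U) = 1/(3*U))
(A(-1)*3)*(-3) + v(2)*6 = (1*3)*(-3) + ((⅓)/2)*6 = 3*(-3) + ((⅓)*(½))*6 = -9 + (⅙)*6 = -9 + 1 = -8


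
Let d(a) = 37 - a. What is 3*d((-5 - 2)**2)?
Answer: -36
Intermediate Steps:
3*d((-5 - 2)**2) = 3*(37 - (-5 - 2)**2) = 3*(37 - 1*(-7)**2) = 3*(37 - 1*49) = 3*(37 - 49) = 3*(-12) = -36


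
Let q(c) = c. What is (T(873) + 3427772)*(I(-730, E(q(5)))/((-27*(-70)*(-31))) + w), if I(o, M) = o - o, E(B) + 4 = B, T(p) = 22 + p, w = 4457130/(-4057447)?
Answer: -15282014545710/4057447 ≈ -3.7664e+6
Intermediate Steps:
w = -4457130/4057447 (w = 4457130*(-1/4057447) = -4457130/4057447 ≈ -1.0985)
E(B) = -4 + B
I(o, M) = 0
(T(873) + 3427772)*(I(-730, E(q(5)))/((-27*(-70)*(-31))) + w) = ((22 + 873) + 3427772)*(0/((-27*(-70)*(-31))) - 4457130/4057447) = (895 + 3427772)*(0/((1890*(-31))) - 4457130/4057447) = 3428667*(0/(-58590) - 4457130/4057447) = 3428667*(0*(-1/58590) - 4457130/4057447) = 3428667*(0 - 4457130/4057447) = 3428667*(-4457130/4057447) = -15282014545710/4057447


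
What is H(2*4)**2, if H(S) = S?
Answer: 64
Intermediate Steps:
H(2*4)**2 = (2*4)**2 = 8**2 = 64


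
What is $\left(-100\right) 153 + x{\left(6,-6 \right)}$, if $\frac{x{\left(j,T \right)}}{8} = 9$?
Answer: $-15228$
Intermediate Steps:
$x{\left(j,T \right)} = 72$ ($x{\left(j,T \right)} = 8 \cdot 9 = 72$)
$\left(-100\right) 153 + x{\left(6,-6 \right)} = \left(-100\right) 153 + 72 = -15300 + 72 = -15228$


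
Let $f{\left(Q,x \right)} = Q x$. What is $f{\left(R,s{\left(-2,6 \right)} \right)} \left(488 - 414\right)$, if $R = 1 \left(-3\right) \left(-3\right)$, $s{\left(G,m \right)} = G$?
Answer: $-1332$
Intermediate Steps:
$R = 9$ ($R = \left(-3\right) \left(-3\right) = 9$)
$f{\left(R,s{\left(-2,6 \right)} \right)} \left(488 - 414\right) = 9 \left(-2\right) \left(488 - 414\right) = \left(-18\right) 74 = -1332$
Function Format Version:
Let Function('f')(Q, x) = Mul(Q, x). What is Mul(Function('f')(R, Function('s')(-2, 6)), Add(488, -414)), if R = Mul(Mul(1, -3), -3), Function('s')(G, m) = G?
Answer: -1332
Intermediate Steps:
R = 9 (R = Mul(-3, -3) = 9)
Mul(Function('f')(R, Function('s')(-2, 6)), Add(488, -414)) = Mul(Mul(9, -2), Add(488, -414)) = Mul(-18, 74) = -1332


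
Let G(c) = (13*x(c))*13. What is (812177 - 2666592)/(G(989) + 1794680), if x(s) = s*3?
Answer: -1854415/2296103 ≈ -0.80764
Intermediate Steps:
x(s) = 3*s
G(c) = 507*c (G(c) = (13*(3*c))*13 = (39*c)*13 = 507*c)
(812177 - 2666592)/(G(989) + 1794680) = (812177 - 2666592)/(507*989 + 1794680) = -1854415/(501423 + 1794680) = -1854415/2296103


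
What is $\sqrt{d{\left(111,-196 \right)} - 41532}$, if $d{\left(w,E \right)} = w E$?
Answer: $6 i \sqrt{1758} \approx 251.57 i$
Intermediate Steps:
$d{\left(w,E \right)} = E w$
$\sqrt{d{\left(111,-196 \right)} - 41532} = \sqrt{\left(-196\right) 111 - 41532} = \sqrt{-21756 - 41532} = \sqrt{-63288} = 6 i \sqrt{1758}$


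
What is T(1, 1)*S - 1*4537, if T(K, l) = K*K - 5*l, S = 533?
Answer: -6669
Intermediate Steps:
T(K, l) = K² - 5*l
T(1, 1)*S - 1*4537 = (1² - 5*1)*533 - 1*4537 = (1 - 5)*533 - 4537 = -4*533 - 4537 = -2132 - 4537 = -6669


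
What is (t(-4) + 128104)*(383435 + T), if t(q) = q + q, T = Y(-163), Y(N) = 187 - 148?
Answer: 49121485504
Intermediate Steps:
Y(N) = 39
T = 39
t(q) = 2*q
(t(-4) + 128104)*(383435 + T) = (2*(-4) + 128104)*(383435 + 39) = (-8 + 128104)*383474 = 128096*383474 = 49121485504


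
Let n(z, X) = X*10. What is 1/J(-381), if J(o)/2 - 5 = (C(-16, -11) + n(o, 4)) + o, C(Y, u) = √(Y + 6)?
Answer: -84/56453 - I*√10/225812 ≈ -0.001488 - 1.4004e-5*I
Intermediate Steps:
n(z, X) = 10*X
C(Y, u) = √(6 + Y)
J(o) = 90 + 2*o + 2*I*√10 (J(o) = 10 + 2*((√(6 - 16) + 10*4) + o) = 10 + 2*((√(-10) + 40) + o) = 10 + 2*((I*√10 + 40) + o) = 10 + 2*((40 + I*√10) + o) = 10 + 2*(40 + o + I*√10) = 10 + (80 + 2*o + 2*I*√10) = 90 + 2*o + 2*I*√10)
1/J(-381) = 1/(90 + 2*(-381) + 2*I*√10) = 1/(90 - 762 + 2*I*√10) = 1/(-672 + 2*I*√10)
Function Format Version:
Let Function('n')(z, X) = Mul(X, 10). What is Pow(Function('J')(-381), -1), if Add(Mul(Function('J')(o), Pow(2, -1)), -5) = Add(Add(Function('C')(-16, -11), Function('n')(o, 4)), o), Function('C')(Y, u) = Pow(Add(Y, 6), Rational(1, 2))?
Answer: Add(Rational(-84, 56453), Mul(Rational(-1, 225812), I, Pow(10, Rational(1, 2)))) ≈ Add(-0.0014880, Mul(-1.4004e-5, I))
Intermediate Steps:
Function('n')(z, X) = Mul(10, X)
Function('C')(Y, u) = Pow(Add(6, Y), Rational(1, 2))
Function('J')(o) = Add(90, Mul(2, o), Mul(2, I, Pow(10, Rational(1, 2)))) (Function('J')(o) = Add(10, Mul(2, Add(Add(Pow(Add(6, -16), Rational(1, 2)), Mul(10, 4)), o))) = Add(10, Mul(2, Add(Add(Pow(-10, Rational(1, 2)), 40), o))) = Add(10, Mul(2, Add(Add(Mul(I, Pow(10, Rational(1, 2))), 40), o))) = Add(10, Mul(2, Add(Add(40, Mul(I, Pow(10, Rational(1, 2)))), o))) = Add(10, Mul(2, Add(40, o, Mul(I, Pow(10, Rational(1, 2)))))) = Add(10, Add(80, Mul(2, o), Mul(2, I, Pow(10, Rational(1, 2))))) = Add(90, Mul(2, o), Mul(2, I, Pow(10, Rational(1, 2)))))
Pow(Function('J')(-381), -1) = Pow(Add(90, Mul(2, -381), Mul(2, I, Pow(10, Rational(1, 2)))), -1) = Pow(Add(90, -762, Mul(2, I, Pow(10, Rational(1, 2)))), -1) = Pow(Add(-672, Mul(2, I, Pow(10, Rational(1, 2)))), -1)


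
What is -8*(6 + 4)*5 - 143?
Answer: -543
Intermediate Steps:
-8*(6 + 4)*5 - 143 = -8*10*5 - 143 = -80*5 - 143 = -400 - 143 = -543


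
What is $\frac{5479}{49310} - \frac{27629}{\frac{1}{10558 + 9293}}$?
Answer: $- \frac{27044724282011}{49310} \approx -5.4846 \cdot 10^{8}$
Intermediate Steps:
$\frac{5479}{49310} - \frac{27629}{\frac{1}{10558 + 9293}} = 5479 \cdot \frac{1}{49310} - \frac{27629}{\frac{1}{19851}} = \frac{5479}{49310} - 27629 \frac{1}{\frac{1}{19851}} = \frac{5479}{49310} - 548463279 = - \frac{27044724282011}{49310}$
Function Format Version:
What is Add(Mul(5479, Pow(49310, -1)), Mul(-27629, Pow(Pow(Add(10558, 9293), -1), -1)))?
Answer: Rational(-27044724282011, 49310) ≈ -5.4846e+8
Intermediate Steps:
Add(Mul(5479, Pow(49310, -1)), Mul(-27629, Pow(Pow(Add(10558, 9293), -1), -1))) = Add(Mul(5479, Rational(1, 49310)), Mul(-27629, Pow(Pow(19851, -1), -1))) = Add(Rational(5479, 49310), Mul(-27629, Pow(Rational(1, 19851), -1))) = Add(Rational(5479, 49310), Mul(-27629, 19851)) = Add(Rational(5479, 49310), -548463279) = Rational(-27044724282011, 49310)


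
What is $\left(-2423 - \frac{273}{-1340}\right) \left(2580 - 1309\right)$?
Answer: $- \frac{4126361237}{1340} \approx -3.0794 \cdot 10^{6}$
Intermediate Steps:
$\left(-2423 - \frac{273}{-1340}\right) \left(2580 - 1309\right) = \left(-2423 - - \frac{273}{1340}\right) 1271 = \left(-2423 + \frac{273}{1340}\right) 1271 = \left(- \frac{3246547}{1340}\right) 1271 = - \frac{4126361237}{1340}$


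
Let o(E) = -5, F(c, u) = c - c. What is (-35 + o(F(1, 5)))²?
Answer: 1600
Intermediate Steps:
F(c, u) = 0
(-35 + o(F(1, 5)))² = (-35 - 5)² = (-40)² = 1600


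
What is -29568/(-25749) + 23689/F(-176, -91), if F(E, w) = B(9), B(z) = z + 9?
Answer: 67833365/51498 ≈ 1317.2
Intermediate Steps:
B(z) = 9 + z
F(E, w) = 18 (F(E, w) = 9 + 9 = 18)
-29568/(-25749) + 23689/F(-176, -91) = -29568/(-25749) + 23689/18 = -29568*(-1/25749) + 23689*(1/18) = 9856/8583 + 23689/18 = 67833365/51498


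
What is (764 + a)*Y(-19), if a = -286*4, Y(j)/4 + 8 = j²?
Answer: -536560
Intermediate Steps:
Y(j) = -32 + 4*j²
a = -1144
(764 + a)*Y(-19) = (764 - 1144)*(-32 + 4*(-19)²) = -380*(-32 + 4*361) = -380*(-32 + 1444) = -380*1412 = -536560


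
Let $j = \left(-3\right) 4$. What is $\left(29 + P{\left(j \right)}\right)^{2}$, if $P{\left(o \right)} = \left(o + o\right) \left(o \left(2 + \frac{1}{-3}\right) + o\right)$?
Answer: $635209$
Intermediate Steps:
$j = -12$
$P{\left(o \right)} = \frac{16 o^{2}}{3}$ ($P{\left(o \right)} = 2 o \left(o \left(2 - \frac{1}{3}\right) + o\right) = 2 o \left(o \frac{5}{3} + o\right) = 2 o \left(\frac{5 o}{3} + o\right) = 2 o \frac{8 o}{3} = \frac{16 o^{2}}{3}$)
$\left(29 + P{\left(j \right)}\right)^{2} = \left(29 + \frac{16 \left(-12\right)^{2}}{3}\right)^{2} = \left(29 + \frac{16}{3} \cdot 144\right)^{2} = \left(29 + 768\right)^{2} = 797^{2} = 635209$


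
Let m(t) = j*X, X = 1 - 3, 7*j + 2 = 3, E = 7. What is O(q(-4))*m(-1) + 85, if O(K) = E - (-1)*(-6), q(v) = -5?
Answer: 593/7 ≈ 84.714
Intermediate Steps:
j = ⅐ (j = -2/7 + (⅐)*3 = -2/7 + 3/7 = ⅐ ≈ 0.14286)
X = -2
O(K) = 1 (O(K) = 7 - (-1)*(-6) = 7 - 1*6 = 7 - 6 = 1)
m(t) = -2/7 (m(t) = (⅐)*(-2) = -2/7)
O(q(-4))*m(-1) + 85 = 1*(-2/7) + 85 = -2/7 + 85 = 593/7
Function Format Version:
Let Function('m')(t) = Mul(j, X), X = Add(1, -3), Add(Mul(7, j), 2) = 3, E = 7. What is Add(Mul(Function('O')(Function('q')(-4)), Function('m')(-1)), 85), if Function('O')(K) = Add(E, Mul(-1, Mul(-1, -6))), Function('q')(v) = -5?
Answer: Rational(593, 7) ≈ 84.714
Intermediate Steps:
j = Rational(1, 7) (j = Add(Rational(-2, 7), Mul(Rational(1, 7), 3)) = Add(Rational(-2, 7), Rational(3, 7)) = Rational(1, 7) ≈ 0.14286)
X = -2
Function('O')(K) = 1 (Function('O')(K) = Add(7, Mul(-1, Mul(-1, -6))) = Add(7, Mul(-1, 6)) = Add(7, -6) = 1)
Function('m')(t) = Rational(-2, 7) (Function('m')(t) = Mul(Rational(1, 7), -2) = Rational(-2, 7))
Add(Mul(Function('O')(Function('q')(-4)), Function('m')(-1)), 85) = Add(Mul(1, Rational(-2, 7)), 85) = Add(Rational(-2, 7), 85) = Rational(593, 7)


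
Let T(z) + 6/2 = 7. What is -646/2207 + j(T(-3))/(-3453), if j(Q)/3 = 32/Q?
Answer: -761202/2540257 ≈ -0.29966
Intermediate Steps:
T(z) = 4 (T(z) = -3 + 7 = 4)
j(Q) = 96/Q (j(Q) = 3*(32/Q) = 96/Q)
-646/2207 + j(T(-3))/(-3453) = -646/2207 + (96/4)/(-3453) = -646*1/2207 + (96*(¼))*(-1/3453) = -646/2207 + 24*(-1/3453) = -646/2207 - 8/1151 = -761202/2540257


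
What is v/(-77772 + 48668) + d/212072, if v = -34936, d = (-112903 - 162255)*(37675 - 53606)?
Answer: 3987063067737/192879484 ≈ 20671.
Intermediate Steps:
d = 4383542098 (d = -275158*(-15931) = 4383542098)
v/(-77772 + 48668) + d/212072 = -34936/(-77772 + 48668) + 4383542098/212072 = -34936/(-29104) + 4383542098*(1/212072) = -34936*(-1/29104) + 2191771049/106036 = 4367/3638 + 2191771049/106036 = 3987063067737/192879484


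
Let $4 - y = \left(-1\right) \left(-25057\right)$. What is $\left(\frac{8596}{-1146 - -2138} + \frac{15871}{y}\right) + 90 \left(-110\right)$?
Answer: $- \frac{61460222711}{6213144} \approx -9892.0$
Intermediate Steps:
$y = -25053$ ($y = 4 - \left(-1\right) \left(-25057\right) = 4 - 25057 = -25053$)
$\left(\frac{8596}{-1146 - -2138} + \frac{15871}{y}\right) + 90 \left(-110\right) = \left(\frac{8596}{-1146 - -2138} + \frac{15871}{-25053}\right) + 90 \left(-110\right) = \left(\frac{8596}{-1146 + 2138} + 15871 \left(- \frac{1}{25053}\right)\right) - 9900 = \left(\frac{8596}{992} - \frac{15871}{25053}\right) - 9900 = \left(8596 \cdot \frac{1}{992} - \frac{15871}{25053}\right) - 9900 = \left(\frac{2149}{248} - \frac{15871}{25053}\right) - 9900 = \frac{49902889}{6213144} - 9900 = - \frac{61460222711}{6213144}$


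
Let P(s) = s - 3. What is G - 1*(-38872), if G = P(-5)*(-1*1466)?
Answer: 50600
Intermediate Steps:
P(s) = -3 + s
G = 11728 (G = (-3 - 5)*(-1*1466) = -8*(-1466) = 11728)
G - 1*(-38872) = 11728 - 1*(-38872) = 11728 + 38872 = 50600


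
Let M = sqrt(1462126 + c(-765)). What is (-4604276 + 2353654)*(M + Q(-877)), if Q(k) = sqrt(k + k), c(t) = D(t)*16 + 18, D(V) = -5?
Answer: -9002488*sqrt(91379) - 2250622*I*sqrt(1754) ≈ -2.7214e+9 - 9.4258e+7*I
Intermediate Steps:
c(t) = -62 (c(t) = -5*16 + 18 = -80 + 18 = -62)
Q(k) = sqrt(2)*sqrt(k) (Q(k) = sqrt(2*k) = sqrt(2)*sqrt(k))
M = 4*sqrt(91379) (M = sqrt(1462126 - 62) = sqrt(1462064) = 4*sqrt(91379) ≈ 1209.2)
(-4604276 + 2353654)*(M + Q(-877)) = (-4604276 + 2353654)*(4*sqrt(91379) + sqrt(2)*sqrt(-877)) = -2250622*(4*sqrt(91379) + sqrt(2)*(I*sqrt(877))) = -2250622*(4*sqrt(91379) + I*sqrt(1754)) = -9002488*sqrt(91379) - 2250622*I*sqrt(1754)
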